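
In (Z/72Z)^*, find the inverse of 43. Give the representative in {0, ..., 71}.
Apply the extended Euclidean algorithm to (72, 43), tracking rows (r, s, t) with s·72 + t·43 = r. Each division r_prev = q·r_cur + r_new produces the new row as (previous row) − q·(current row):
  row A: (72, 1, 0)   [1·72 + 0·43 = 72]
  row B: (43, 0, 1)   [0·72 + 1·43 = 43]
  72 = 1·43 + 29   → row C = row A − 1·row B = (29, 1, −1)   [check: 1·72 − 1·43 = 29]
  43 = 1·29 + 14   → row D = row B − 1·row C = (14, −1, 2)   [check: −1·72 + 2·43 = 14]
  29 = 2·14 + 1   → row E = row C − 2·row D = (1, 3, −5)   [check: 3·72 − 5·43 = 1]
  14 = 14·1 + 0   → remainder 0, stop. gcd = 1 (last nonzero row E).
The gcd is 1, so 43 is invertible mod 72. The last nonzero row gives 3·72 − 5·43 = 1, so t = −5. So 43^(−1) ≡ −5 ≡ 67 (mod 72). Verify: 43 · 67 = 2881 ≡ 1 (mod 72). ✓

Final answer: 43^(−1) ≡ 67 (mod 72)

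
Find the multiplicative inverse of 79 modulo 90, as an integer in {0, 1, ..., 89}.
Apply the extended Euclidean algorithm to (90, 79), tracking rows (r, s, t) with s·90 + t·79 = r. Each division r_prev = q·r_cur + r_new produces the new row as (previous row) − q·(current row):
  row A: (90, 1, 0)   [1·90 + 0·79 = 90]
  row B: (79, 0, 1)   [0·90 + 1·79 = 79]
  90 = 1·79 + 11   → row C = row A − 1·row B = (11, 1, −1)   [check: 1·90 − 1·79 = 11]
  79 = 7·11 + 2   → row D = row B − 7·row C = (2, −7, 8)   [check: −7·90 + 8·79 = 2]
  11 = 5·2 + 1   → row E = row C − 5·row D = (1, 36, −41)   [check: 36·90 − 41·79 = 1]
  2 = 2·1 + 0   → remainder 0, stop. gcd = 1 (last nonzero row E).
The gcd is 1, so 79 is invertible mod 90. The last nonzero row gives 36·90 − 41·79 = 1, so t = −41. So 79^(−1) ≡ −41 ≡ 49 (mod 90). Verify: 79 · 49 = 3871 ≡ 1 (mod 90). ✓

Final answer: 79^(−1) ≡ 49 (mod 90)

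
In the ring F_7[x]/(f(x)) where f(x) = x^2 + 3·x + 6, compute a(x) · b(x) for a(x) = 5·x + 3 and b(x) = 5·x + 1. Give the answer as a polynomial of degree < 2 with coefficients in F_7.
a · b ≡ x (mod f(x))

Multiply as integer polynomials: a · b = 25·x^2 + 20·x + 3. Reducing coefficients mod 7: a · b ≡ 4·x^2 + 6·x + 3. Now divide by f(x) = x^2 + 3·x + 6 in F_7[x], eliminating the leading term at each step:
  leading term 4·x^2: subtract (4)·f(x) = 4·x^2 + 5·x + 3, leaving x (coefficients mod 7)
The degree is now < 2, so this is the remainder. Hence a · b ≡ x in F_7[x]/(f).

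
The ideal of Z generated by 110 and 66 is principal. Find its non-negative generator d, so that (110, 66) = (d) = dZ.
(110, 66) = (22); d = 22

In the PID Z, (a, b) is generated by gcd(a, b). Compute gcd(110, 66) with the extended Euclidean algorithm, tracking rows (r, s, t) with s·110 + t·66 = r:
  row A: (110, 1, 0)   [1·110 + 0·66 = 110]
  row B: (66, 0, 1)   [0·110 + 1·66 = 66]
  110 = 1·66 + 44   → row C = row A − 1·row B = (44, 1, −1)   [check: 1·110 − 1·66 = 44]
  66 = 1·44 + 22   → row D = row B − 1·row C = (22, −1, 2)   [check: −1·110 + 2·66 = 22]
  44 = 2·22 + 0   → remainder 0, stop. gcd = 22 (last nonzero row D).
So gcd(110, 66) = 22, with Bézout identity −1·110 + 2·66 = 22. Containment (⊇): the Bézout identity exhibits 22 as an element of (110, 66), giving (22) ⊆ (110, 66). Containment (⊆): since 22 | 110 and 22 | 66 (110 = 22·5, 66 = 22·3), every Z-linear combination of 110 and 66 is divisible by 22, so (110, 66) ⊆ (22). Therefore (110, 66) = (22), d = 22.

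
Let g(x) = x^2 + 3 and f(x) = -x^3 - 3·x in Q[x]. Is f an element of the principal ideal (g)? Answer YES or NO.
YES

In Q[x] the ideal (g) consists of all multiples of g, so f ∈ (g) iff g | f, i.e. iff the remainder of f on division by g is 0. Divide f by g (g is monic, so eliminate the leading term of the running remainder at each step):
  leading term -x^3: subtract (-x)·g(x) = -x^3 - 3·x, leaving 0
The remainder is 0, so f(x) = g(x) · h(x) with h(x) = -x. Hence g | f, i.e. f ∈ (g).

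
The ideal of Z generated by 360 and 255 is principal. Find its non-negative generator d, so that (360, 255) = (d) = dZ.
(360, 255) = (15); d = 15

In the PID Z, (a, b) is generated by gcd(a, b). Compute gcd(360, 255) with the extended Euclidean algorithm, tracking rows (r, s, t) with s·360 + t·255 = r:
  row A: (360, 1, 0)   [1·360 + 0·255 = 360]
  row B: (255, 0, 1)   [0·360 + 1·255 = 255]
  360 = 1·255 + 105   → row C = row A − 1·row B = (105, 1, −1)   [check: 1·360 − 1·255 = 105]
  255 = 2·105 + 45   → row D = row B − 2·row C = (45, −2, 3)   [check: −2·360 + 3·255 = 45]
  105 = 2·45 + 15   → row E = row C − 2·row D = (15, 5, −7)   [check: 5·360 − 7·255 = 15]
  45 = 3·15 + 0   → remainder 0, stop. gcd = 15 (last nonzero row E).
So gcd(360, 255) = 15, with Bézout identity 5·360 − 7·255 = 15. Containment (⊇): the Bézout identity exhibits 15 as an element of (360, 255), giving (15) ⊆ (360, 255). Containment (⊆): since 15 | 360 and 15 | 255 (360 = 15·24, 255 = 15·17), every Z-linear combination of 360 and 255 is divisible by 15, so (360, 255) ⊆ (15). Therefore (360, 255) = (15), d = 15.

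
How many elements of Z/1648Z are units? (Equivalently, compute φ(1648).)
Z/1648Z has φ(1648) = 816 units

An element a ∈ Z/1648Z is a unit iff gcd(a, 1648) = 1, so the number of units is φ(1648). φ is multiplicative, with φ(p^e) = p^e − p^(e−1). Factorise 1648 = 2^4 · 103. Then
  φ(1648) = (2^4 − 2^3) · (103 − 1) = 8 · 102 = 816.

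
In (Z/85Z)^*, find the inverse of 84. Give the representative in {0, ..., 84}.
84^(−1) ≡ 84 (mod 85)

Apply the extended Euclidean algorithm to (85, 84), tracking rows (r, s, t) with s·85 + t·84 = r. Each division r_prev = q·r_cur + r_new produces the new row as (previous row) − q·(current row):
  row A: (85, 1, 0)   [1·85 + 0·84 = 85]
  row B: (84, 0, 1)   [0·85 + 1·84 = 84]
  85 = 1·84 + 1   → row C = row A − 1·row B = (1, 1, −1)   [check: 1·85 − 1·84 = 1]
  84 = 84·1 + 0   → remainder 0, stop. gcd = 1 (last nonzero row C).
The gcd is 1, so 84 is invertible mod 85. The last nonzero row gives 1·85 − 1·84 = 1, so t = −1. So 84^(−1) ≡ −1 ≡ 84 (mod 85). Verify: 84 · 84 = 7056 ≡ 1 (mod 85). ✓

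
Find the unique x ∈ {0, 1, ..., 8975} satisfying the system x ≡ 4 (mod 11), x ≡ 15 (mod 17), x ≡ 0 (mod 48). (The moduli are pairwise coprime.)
The moduli 11, 17, 48 are pairwise coprime, so by the CRT there is a unique solution mod 11·17·48 = 8976.
Solve by successive substitution. Start with x ≡ 4 (mod 11).
  Combine with x ≡ 15 (mod 17): write x = 4 + 11·t and require 4 + 11·t ≡ 15 (mod 17), i.e. 11·t ≡ 15 − 4 ≡ 11 (mod 17). Since 11^(−1) ≡ 14 (mod 17), t ≡ 14·11 ≡ 1 (mod 17). So x ≡ 4 + 11·1 = 15 (mod 187).
  Combine with x ≡ 0 (mod 48): write x = 15 + 187·t and require 15 + 187·t ≡ 0 (mod 48), i.e. 187·t ≡ 0 − 15 ≡ 33 (mod 48). Since 187^(−1) ≡ 19 (mod 48) (187 ≡ 43 (mod 48)), t ≡ 19·33 ≡ 3 (mod 48). So x ≡ 15 + 187·3 = 576 (mod 8976).
Unique solution in [0, 8976): x = 576.

Final answer: x ≡ 576 (mod 8976); the representative in [0, 8976) is 576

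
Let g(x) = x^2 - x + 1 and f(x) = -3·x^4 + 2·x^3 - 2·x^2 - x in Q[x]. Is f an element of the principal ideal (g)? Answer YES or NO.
In Q[x] the ideal (g) consists of all multiples of g, so f ∈ (g) iff g | f, i.e. iff the remainder of f on division by g is 0. Divide f by g (g is monic, so eliminate the leading term of the running remainder at each step):
  leading term -3·x^4: subtract (-3·x^2)·g(x) = -3·x^4 + 3·x^3 - 3·x^2, leaving -x^3 + x^2 - x
  leading term -x^3: subtract (-x)·g(x) = -x^3 + x^2 - x, leaving 0
The remainder is 0, so f(x) = g(x) · h(x) with h(x) = -3·x^2 - x. Hence g | f, i.e. f ∈ (g).

Final answer: YES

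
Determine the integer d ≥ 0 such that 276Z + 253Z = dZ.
(276, 253) = (23); d = 23

In the PID Z, (a, b) is generated by gcd(a, b). Compute gcd(276, 253) with the extended Euclidean algorithm, tracking rows (r, s, t) with s·276 + t·253 = r:
  row A: (276, 1, 0)   [1·276 + 0·253 = 276]
  row B: (253, 0, 1)   [0·276 + 1·253 = 253]
  276 = 1·253 + 23   → row C = row A − 1·row B = (23, 1, −1)   [check: 1·276 − 1·253 = 23]
  253 = 11·23 + 0   → remainder 0, stop. gcd = 23 (last nonzero row C).
So gcd(276, 253) = 23, with Bézout identity 1·276 − 1·253 = 23. Containment (⊇): the Bézout identity exhibits 23 as an element of (276, 253), giving (23) ⊆ (276, 253). Containment (⊆): since 23 | 276 and 23 | 253 (276 = 23·12, 253 = 23·11), every Z-linear combination of 276 and 253 is divisible by 23, so (276, 253) ⊆ (23). Therefore (276, 253) = (23), d = 23.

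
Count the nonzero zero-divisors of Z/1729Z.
In Z/1729Z each nonzero element is either a unit (gcd with 1729 is 1) or a zero-divisor (gcd > 1). The number of units is φ(1729): factorise 1729 = 7 · 13 · 19, so φ(1729) = (7 − 1) · (13 − 1) · (19 − 1) = 6 · 12 · 18 = 1296. The nonzero elements number 1729 − 1 = 1728. Hence the nonzero zero-divisors number 1728 − 1296 = 432.

Final answer: Z/1729Z has 432 nonzero zero-divisors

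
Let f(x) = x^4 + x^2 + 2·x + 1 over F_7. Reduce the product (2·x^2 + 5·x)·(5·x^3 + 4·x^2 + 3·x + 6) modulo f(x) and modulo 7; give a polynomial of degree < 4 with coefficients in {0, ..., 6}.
Multiply as integer polynomials: a · b = 10·x^5 + 33·x^4 + 26·x^3 + 27·x^2 + 30·x. Reducing coefficients mod 7: a · b ≡ 3·x^5 + 5·x^4 + 5·x^3 + 6·x^2 + 2·x. Now divide by f(x) = x^4 + x^2 + 2·x + 1 in F_7[x], eliminating the leading term at each step:
  leading term 3·x^5: subtract (3·x)·f(x) = 3·x^5 + 3·x^3 + 6·x^2 + 3·x, leaving 5·x^4 + 2·x^3 + 6·x (coefficients mod 7)
  leading term 5·x^4: subtract (5)·f(x) = 5·x^4 + 5·x^2 + 3·x + 5, leaving 2·x^3 + 2·x^2 + 3·x + 2 (coefficients mod 7)
The degree is now < 4, so this is the remainder. Hence a · b ≡ 2·x^3 + 2·x^2 + 3·x + 2 in F_7[x]/(f).

Final answer: a · b ≡ 2·x^3 + 2·x^2 + 3·x + 2 (mod f(x))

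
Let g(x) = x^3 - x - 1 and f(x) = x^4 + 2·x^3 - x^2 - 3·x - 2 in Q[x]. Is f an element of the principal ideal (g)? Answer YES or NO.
YES

In Q[x] the ideal (g) consists of all multiples of g, so f ∈ (g) iff g | f, i.e. iff the remainder of f on division by g is 0. Divide f by g (g is monic, so eliminate the leading term of the running remainder at each step):
  leading term x^4: subtract (x)·g(x) = x^4 - x^2 - x, leaving 2·x^3 - 2·x - 2
  leading term 2·x^3: subtract (2)·g(x) = 2·x^3 - 2·x - 2, leaving 0
The remainder is 0, so f(x) = g(x) · h(x) with h(x) = x + 2. Hence g | f, i.e. f ∈ (g).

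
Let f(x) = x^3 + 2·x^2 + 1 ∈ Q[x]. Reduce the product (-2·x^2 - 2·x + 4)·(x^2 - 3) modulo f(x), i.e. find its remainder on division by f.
First multiply in Q[x] without reducing: a · b = -2·x^4 - 2·x^3 + 10·x^2 + 6·x - 12. Now divide by f(x) = x^3 + 2·x^2 + 1, eliminating the leading term at each step:
  leading term -2·x^4: subtract (-2·x)·f(x) = -2·x^4 - 4·x^3 - 2·x, leaving 2·x^3 + 10·x^2 + 8·x - 12
  leading term 2·x^3: subtract (2)·f(x) = 2·x^3 + 4·x^2 + 2, leaving 6·x^2 + 8·x - 14
The degree is now < 3, so this is the remainder. Hence a · b ≡ 6·x^2 + 8·x - 14 in Q[x]/(f).

Final answer: a · b ≡ 6·x^2 + 8·x - 14 (mod f(x))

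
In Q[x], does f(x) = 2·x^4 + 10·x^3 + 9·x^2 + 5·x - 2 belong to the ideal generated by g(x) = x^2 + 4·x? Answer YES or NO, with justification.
NO

In Q[x] the ideal (g) consists of all multiples of g, so f ∈ (g) iff g | f, i.e. iff the remainder of f on division by g is 0. Divide f by g (g is monic, so eliminate the leading term of the running remainder at each step):
  leading term 2·x^4: subtract (2·x^2)·g(x) = 2·x^4 + 8·x^3, leaving 2·x^3 + 9·x^2 + 5·x - 2
  leading term 2·x^3: subtract (2·x)·g(x) = 2·x^3 + 8·x^2, leaving x^2 + 5·x - 2
  leading term x^2: subtract (1)·g(x) = x^2 + 4·x, leaving x - 2
The remainder r(x) = x - 2 ≠ 0 (and deg r < deg g), so g ∤ f, i.e. f ∉ (g).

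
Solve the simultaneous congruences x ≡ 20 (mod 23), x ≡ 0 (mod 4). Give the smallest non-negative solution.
x ≡ 20 (mod 92); the representative in [0, 92) is 20

The moduli 23, 4 are pairwise coprime, so by the CRT there is a unique solution mod 23·4 = 92.
Solve by successive substitution. Start with x ≡ 20 (mod 23).
  Combine with x ≡ 0 (mod 4): write x = 20 + 23·t and require 20 + 23·t ≡ 0 (mod 4), i.e. 23·t ≡ 0 − 20 ≡ 0 (mod 4). Since 23^(−1) ≡ 3 (mod 4) (23 ≡ 3 (mod 4)), t ≡ 3·0 ≡ 0 (mod 4). So x ≡ 20 + 23·0 = 20 (mod 92).
Unique solution in [0, 92): x = 20.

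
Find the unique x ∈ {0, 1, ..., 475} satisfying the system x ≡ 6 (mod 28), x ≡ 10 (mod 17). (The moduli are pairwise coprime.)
x ≡ 146 (mod 476); the representative in [0, 476) is 146

The moduli 28, 17 are pairwise coprime, so by the CRT there is a unique solution mod 28·17 = 476.
Solve by successive substitution. Start with x ≡ 6 (mod 28).
  Combine with x ≡ 10 (mod 17): write x = 6 + 28·t and require 6 + 28·t ≡ 10 (mod 17), i.e. 28·t ≡ 10 − 6 ≡ 4 (mod 17). Since 28^(−1) ≡ 14 (mod 17) (28 ≡ 11 (mod 17)), t ≡ 14·4 ≡ 5 (mod 17). So x ≡ 6 + 28·5 = 146 (mod 476).
Unique solution in [0, 476): x = 146.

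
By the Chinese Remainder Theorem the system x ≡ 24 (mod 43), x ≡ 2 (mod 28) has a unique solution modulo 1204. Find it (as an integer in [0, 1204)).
x ≡ 282 (mod 1204); the representative in [0, 1204) is 282

The moduli 43, 28 are pairwise coprime, so by the CRT there is a unique solution mod 43·28 = 1204.
Solve by successive substitution. Start with x ≡ 24 (mod 43).
  Combine with x ≡ 2 (mod 28): write x = 24 + 43·t and require 24 + 43·t ≡ 2 (mod 28), i.e. 43·t ≡ 2 − 24 ≡ 6 (mod 28). Since 43^(−1) ≡ 15 (mod 28) (43 ≡ 15 (mod 28)), t ≡ 15·6 ≡ 6 (mod 28). So x ≡ 24 + 43·6 = 282 (mod 1204).
Unique solution in [0, 1204): x = 282.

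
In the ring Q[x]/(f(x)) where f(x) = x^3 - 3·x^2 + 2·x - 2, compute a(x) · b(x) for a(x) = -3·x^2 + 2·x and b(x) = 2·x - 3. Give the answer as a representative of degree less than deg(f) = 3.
a · b ≡ -5·x^2 + 6·x - 12 (mod f(x))

First multiply in Q[x] without reducing: a · b = -6·x^3 + 13·x^2 - 6·x. Now divide by f(x) = x^3 - 3·x^2 + 2·x - 2, eliminating the leading term at each step:
  leading term -6·x^3: subtract (-6)·f(x) = -6·x^3 + 18·x^2 - 12·x + 12, leaving -5·x^2 + 6·x - 12
The degree is now < 3, so this is the remainder. Hence a · b ≡ -5·x^2 + 6·x - 12 in Q[x]/(f).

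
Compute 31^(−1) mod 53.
31^(−1) ≡ 12 (mod 53)

Apply the extended Euclidean algorithm to (53, 31), tracking rows (r, s, t) with s·53 + t·31 = r. Each division r_prev = q·r_cur + r_new produces the new row as (previous row) − q·(current row):
  row A: (53, 1, 0)   [1·53 + 0·31 = 53]
  row B: (31, 0, 1)   [0·53 + 1·31 = 31]
  53 = 1·31 + 22   → row C = row A − 1·row B = (22, 1, −1)   [check: 1·53 − 1·31 = 22]
  31 = 1·22 + 9   → row D = row B − 1·row C = (9, −1, 2)   [check: −1·53 + 2·31 = 9]
  22 = 2·9 + 4   → row E = row C − 2·row D = (4, 3, −5)   [check: 3·53 − 5·31 = 4]
  9 = 2·4 + 1   → row F = row D − 2·row E = (1, −7, 12)   [check: −7·53 + 12·31 = 1]
  4 = 4·1 + 0   → remainder 0, stop. gcd = 1 (last nonzero row F).
The gcd is 1, so 31 is invertible mod 53. The last nonzero row gives −7·53 + 12·31 = 1, so t = 12. So 31^(−1) ≡ 12 (mod 53). Verify: 31 · 12 = 372 ≡ 1 (mod 53). ✓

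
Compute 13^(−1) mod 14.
Apply the extended Euclidean algorithm to (14, 13), tracking rows (r, s, t) with s·14 + t·13 = r. Each division r_prev = q·r_cur + r_new produces the new row as (previous row) − q·(current row):
  row A: (14, 1, 0)   [1·14 + 0·13 = 14]
  row B: (13, 0, 1)   [0·14 + 1·13 = 13]
  14 = 1·13 + 1   → row C = row A − 1·row B = (1, 1, −1)   [check: 1·14 − 1·13 = 1]
  13 = 13·1 + 0   → remainder 0, stop. gcd = 1 (last nonzero row C).
The gcd is 1, so 13 is invertible mod 14. The last nonzero row gives 1·14 − 1·13 = 1, so t = −1. So 13^(−1) ≡ −1 ≡ 13 (mod 14). Verify: 13 · 13 = 169 ≡ 1 (mod 14). ✓

Final answer: 13^(−1) ≡ 13 (mod 14)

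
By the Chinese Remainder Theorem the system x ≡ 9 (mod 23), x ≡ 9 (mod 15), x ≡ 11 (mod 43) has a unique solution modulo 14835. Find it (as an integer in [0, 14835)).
The moduli 23, 15, 43 are pairwise coprime, so by the CRT there is a unique solution mod 23·15·43 = 14835.
Solve by successive substitution. Start with x ≡ 9 (mod 23).
  Combine with x ≡ 9 (mod 15): write x = 9 + 23·t and require 9 + 23·t ≡ 9 (mod 15), i.e. 23·t ≡ 9 − 9 ≡ 0 (mod 15). Since 23^(−1) ≡ 2 (mod 15) (23 ≡ 8 (mod 15)), t ≡ 2·0 ≡ 0 (mod 15). So x ≡ 9 + 23·0 = 9 (mod 345).
  Combine with x ≡ 11 (mod 43): write x = 9 + 345·t and require 9 + 345·t ≡ 11 (mod 43), i.e. 345·t ≡ 11 − 9 ≡ 2 (mod 43). Since 345^(−1) ≡ 1 (mod 43) (345 ≡ 1 (mod 43)), t ≡ 1·2 ≡ 2 (mod 43). So x ≡ 9 + 345·2 = 699 (mod 14835).
Unique solution in [0, 14835): x = 699.

Final answer: x ≡ 699 (mod 14835); the representative in [0, 14835) is 699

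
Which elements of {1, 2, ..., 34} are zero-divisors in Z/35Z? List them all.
nonzero zero-divisors of Z/35Z = {5, 7, 10, 14, 15, 20, 21, 25, 28, 30}

An element a ∈ Z/35Z (with a ≠ 0) is a zero-divisor iff gcd(a, 35) > 1 (because a is a unit precisely when gcd(a, n) = 1, and in Z/nZ every nonzero, non-unit element is a zero-divisor). Scan a = 1, ..., 34 and keep those with gcd(a, 35) > 1:
  gcd(5, 35) = 5, gcd(7, 35) = 7, gcd(10, 35) = 5, gcd(14, 35) = 7, gcd(15, 35) = 5, gcd(20, 35) = 5, gcd(21, 35) = 7, gcd(25, 35) = 5, gcd(28, 35) = 7, gcd(30, 35) = 5.
All other a ∈ {1, ..., 34} have gcd(a, 35) = 1 and are units. So the nonzero zero-divisors are exactly the 10 values of a appearing in this scan.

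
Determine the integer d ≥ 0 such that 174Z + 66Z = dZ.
In the PID Z, (a, b) is generated by gcd(a, b). Compute gcd(174, 66) with the extended Euclidean algorithm, tracking rows (r, s, t) with s·174 + t·66 = r:
  row A: (174, 1, 0)   [1·174 + 0·66 = 174]
  row B: (66, 0, 1)   [0·174 + 1·66 = 66]
  174 = 2·66 + 42   → row C = row A − 2·row B = (42, 1, −2)   [check: 1·174 − 2·66 = 42]
  66 = 1·42 + 24   → row D = row B − 1·row C = (24, −1, 3)   [check: −1·174 + 3·66 = 24]
  42 = 1·24 + 18   → row E = row C − 1·row D = (18, 2, −5)   [check: 2·174 − 5·66 = 18]
  24 = 1·18 + 6   → row F = row D − 1·row E = (6, −3, 8)   [check: −3·174 + 8·66 = 6]
  18 = 3·6 + 0   → remainder 0, stop. gcd = 6 (last nonzero row F).
So gcd(174, 66) = 6, with Bézout identity −3·174 + 8·66 = 6. Containment (⊇): the Bézout identity exhibits 6 as an element of (174, 66), giving (6) ⊆ (174, 66). Containment (⊆): since 6 | 174 and 6 | 66 (174 = 6·29, 66 = 6·11), every Z-linear combination of 174 and 66 is divisible by 6, so (174, 66) ⊆ (6). Therefore (174, 66) = (6), d = 6.

Final answer: (174, 66) = (6); d = 6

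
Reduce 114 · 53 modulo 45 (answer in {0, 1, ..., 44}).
12

Reduce the factors first: 114 ≡ 24, 53 ≡ 8 (mod 45), so 114 · 53 ≡ 24 · 8 (mod 45). 24 · 8 = 192. Dividing by 45: 192 = 4·45 + 12. So (114 · 53) mod 45 = 12.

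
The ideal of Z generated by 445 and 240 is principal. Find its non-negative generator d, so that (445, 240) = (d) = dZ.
In the PID Z, (a, b) is generated by gcd(a, b). Compute gcd(445, 240) with the extended Euclidean algorithm, tracking rows (r, s, t) with s·445 + t·240 = r:
  row A: (445, 1, 0)   [1·445 + 0·240 = 445]
  row B: (240, 0, 1)   [0·445 + 1·240 = 240]
  445 = 1·240 + 205   → row C = row A − 1·row B = (205, 1, −1)   [check: 1·445 − 1·240 = 205]
  240 = 1·205 + 35   → row D = row B − 1·row C = (35, −1, 2)   [check: −1·445 + 2·240 = 35]
  205 = 5·35 + 30   → row E = row C − 5·row D = (30, 6, −11)   [check: 6·445 − 11·240 = 30]
  35 = 1·30 + 5   → row F = row D − 1·row E = (5, −7, 13)   [check: −7·445 + 13·240 = 5]
  30 = 6·5 + 0   → remainder 0, stop. gcd = 5 (last nonzero row F).
So gcd(445, 240) = 5, with Bézout identity −7·445 + 13·240 = 5. Containment (⊇): the Bézout identity exhibits 5 as an element of (445, 240), giving (5) ⊆ (445, 240). Containment (⊆): since 5 | 445 and 5 | 240 (445 = 5·89, 240 = 5·48), every Z-linear combination of 445 and 240 is divisible by 5, so (445, 240) ⊆ (5). Therefore (445, 240) = (5), d = 5.

Final answer: (445, 240) = (5); d = 5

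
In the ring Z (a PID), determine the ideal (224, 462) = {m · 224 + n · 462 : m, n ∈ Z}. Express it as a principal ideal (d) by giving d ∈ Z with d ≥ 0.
In the PID Z, (a, b) is generated by gcd(a, b). Compute gcd(462, 224) with the extended Euclidean algorithm, tracking rows (r, s, t) with s·462 + t·224 = r:
  row A: (462, 1, 0)   [1·462 + 0·224 = 462]
  row B: (224, 0, 1)   [0·462 + 1·224 = 224]
  462 = 2·224 + 14   → row C = row A − 2·row B = (14, 1, −2)   [check: 1·462 − 2·224 = 14]
  224 = 16·14 + 0   → remainder 0, stop. gcd = 14 (last nonzero row C).
So gcd(224, 462) = 14, with Bézout identity 1·462 − 2·224 = 14. Containment (⊇): the Bézout identity exhibits 14 as an element of (224, 462), giving (14) ⊆ (224, 462). Containment (⊆): since 14 | 224 and 14 | 462 (224 = 14·16, 462 = 14·33), every Z-linear combination of 224 and 462 is divisible by 14, so (224, 462) ⊆ (14). Therefore (224, 462) = (14), d = 14.

Final answer: (224, 462) = (14); d = 14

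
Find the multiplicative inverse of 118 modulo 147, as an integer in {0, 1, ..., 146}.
Apply the extended Euclidean algorithm to (147, 118), tracking rows (r, s, t) with s·147 + t·118 = r. Each division r_prev = q·r_cur + r_new produces the new row as (previous row) − q·(current row):
  row A: (147, 1, 0)   [1·147 + 0·118 = 147]
  row B: (118, 0, 1)   [0·147 + 1·118 = 118]
  147 = 1·118 + 29   → row C = row A − 1·row B = (29, 1, −1)   [check: 1·147 − 1·118 = 29]
  118 = 4·29 + 2   → row D = row B − 4·row C = (2, −4, 5)   [check: −4·147 + 5·118 = 2]
  29 = 14·2 + 1   → row E = row C − 14·row D = (1, 57, −71)   [check: 57·147 − 71·118 = 1]
  2 = 2·1 + 0   → remainder 0, stop. gcd = 1 (last nonzero row E).
The gcd is 1, so 118 is invertible mod 147. The last nonzero row gives 57·147 − 71·118 = 1, so t = −71. So 118^(−1) ≡ −71 ≡ 76 (mod 147). Verify: 118 · 76 = 8968 ≡ 1 (mod 147). ✓

Final answer: 118^(−1) ≡ 76 (mod 147)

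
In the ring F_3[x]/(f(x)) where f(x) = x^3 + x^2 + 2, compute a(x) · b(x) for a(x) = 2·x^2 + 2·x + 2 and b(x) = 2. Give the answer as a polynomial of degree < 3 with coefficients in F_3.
Multiply as integer polynomials: a · b = 4·x^2 + 4·x + 4. Reducing coefficients mod 3: a · b ≡ x^2 + x + 1. This already has degree < 3, so no reduction by f is needed. Hence a · b ≡ x^2 + x + 1 in F_3[x]/(f).

Final answer: a · b ≡ x^2 + x + 1 (mod f(x))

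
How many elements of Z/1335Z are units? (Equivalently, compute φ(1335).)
An element a ∈ Z/1335Z is a unit iff gcd(a, 1335) = 1, so the number of units is φ(1335). φ is multiplicative, with φ(p^e) = p^e − p^(e−1). Factorise 1335 = 3 · 5 · 89. Then
  φ(1335) = (3 − 1) · (5 − 1) · (89 − 1) = 2 · 4 · 88 = 704.

Final answer: Z/1335Z has φ(1335) = 704 units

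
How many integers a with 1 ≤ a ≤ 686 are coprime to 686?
294

The number of a ∈ {1, ..., 686} with gcd(a, 686) = 1 is by definition Euler's totient φ(686). φ is multiplicative, with φ(p^e) = p^e − p^(e−1). Factorise 686 = 2 · 7^3. Then
  φ(686) = (2 − 1) · (7^3 − 7^2) = 1 · 294 = 294.
So there are 294 such integers.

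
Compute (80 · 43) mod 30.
Reduce the factors first: 80 ≡ 20, 43 ≡ 13 (mod 30), so 80 · 43 ≡ 20 · 13 (mod 30). 20 · 13 = 260. Dividing by 30: 260 = 8·30 + 20. So (80 · 43) mod 30 = 20.

Final answer: 20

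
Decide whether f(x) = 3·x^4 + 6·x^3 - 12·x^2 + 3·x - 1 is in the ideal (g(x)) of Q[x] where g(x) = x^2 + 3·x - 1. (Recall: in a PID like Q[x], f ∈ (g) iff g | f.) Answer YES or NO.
In Q[x] the ideal (g) consists of all multiples of g, so f ∈ (g) iff g | f, i.e. iff the remainder of f on division by g is 0. Divide f by g (g is monic, so eliminate the leading term of the running remainder at each step):
  leading term 3·x^4: subtract (3·x^2)·g(x) = 3·x^4 + 9·x^3 - 3·x^2, leaving -3·x^3 - 9·x^2 + 3·x - 1
  leading term -3·x^3: subtract (-3·x)·g(x) = -3·x^3 - 9·x^2 + 3·x, leaving -1
The remainder r(x) = -1 ≠ 0 (and deg r < deg g), so g ∤ f, i.e. f ∉ (g).

Final answer: NO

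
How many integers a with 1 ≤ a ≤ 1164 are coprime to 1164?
384

The number of a ∈ {1, ..., 1164} with gcd(a, 1164) = 1 is by definition Euler's totient φ(1164). φ is multiplicative, with φ(p^e) = p^e − p^(e−1). Factorise 1164 = 2^2 · 3 · 97. Then
  φ(1164) = (2^2 − 2^1) · (3 − 1) · (97 − 1) = 2 · 2 · 96 = 384.
So there are 384 such integers.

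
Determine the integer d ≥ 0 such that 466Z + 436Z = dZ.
(466, 436) = (2); d = 2

In the PID Z, (a, b) is generated by gcd(a, b). Compute gcd(466, 436) with the extended Euclidean algorithm, tracking rows (r, s, t) with s·466 + t·436 = r:
  row A: (466, 1, 0)   [1·466 + 0·436 = 466]
  row B: (436, 0, 1)   [0·466 + 1·436 = 436]
  466 = 1·436 + 30   → row C = row A − 1·row B = (30, 1, −1)   [check: 1·466 − 1·436 = 30]
  436 = 14·30 + 16   → row D = row B − 14·row C = (16, −14, 15)   [check: −14·466 + 15·436 = 16]
  30 = 1·16 + 14   → row E = row C − 1·row D = (14, 15, −16)   [check: 15·466 − 16·436 = 14]
  16 = 1·14 + 2   → row F = row D − 1·row E = (2, −29, 31)   [check: −29·466 + 31·436 = 2]
  14 = 7·2 + 0   → remainder 0, stop. gcd = 2 (last nonzero row F).
So gcd(466, 436) = 2, with Bézout identity −29·466 + 31·436 = 2. Containment (⊇): the Bézout identity exhibits 2 as an element of (466, 436), giving (2) ⊆ (466, 436). Containment (⊆): since 2 | 466 and 2 | 436 (466 = 2·233, 436 = 2·218), every Z-linear combination of 466 and 436 is divisible by 2, so (466, 436) ⊆ (2). Therefore (466, 436) = (2), d = 2.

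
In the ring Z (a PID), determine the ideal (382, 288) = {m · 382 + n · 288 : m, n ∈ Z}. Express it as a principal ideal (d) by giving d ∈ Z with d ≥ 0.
In the PID Z, (a, b) is generated by gcd(a, b). Compute gcd(382, 288) with the extended Euclidean algorithm, tracking rows (r, s, t) with s·382 + t·288 = r:
  row A: (382, 1, 0)   [1·382 + 0·288 = 382]
  row B: (288, 0, 1)   [0·382 + 1·288 = 288]
  382 = 1·288 + 94   → row C = row A − 1·row B = (94, 1, −1)   [check: 1·382 − 1·288 = 94]
  288 = 3·94 + 6   → row D = row B − 3·row C = (6, −3, 4)   [check: −3·382 + 4·288 = 6]
  94 = 15·6 + 4   → row E = row C − 15·row D = (4, 46, −61)   [check: 46·382 − 61·288 = 4]
  6 = 1·4 + 2   → row F = row D − 1·row E = (2, −49, 65)   [check: −49·382 + 65·288 = 2]
  4 = 2·2 + 0   → remainder 0, stop. gcd = 2 (last nonzero row F).
So gcd(382, 288) = 2, with Bézout identity −49·382 + 65·288 = 2. Containment (⊇): the Bézout identity exhibits 2 as an element of (382, 288), giving (2) ⊆ (382, 288). Containment (⊆): since 2 | 382 and 2 | 288 (382 = 2·191, 288 = 2·144), every Z-linear combination of 382 and 288 is divisible by 2, so (382, 288) ⊆ (2). Therefore (382, 288) = (2), d = 2.

Final answer: (382, 288) = (2); d = 2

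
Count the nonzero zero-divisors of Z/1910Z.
Z/1910Z has 1149 nonzero zero-divisors

In Z/1910Z each nonzero element is either a unit (gcd with 1910 is 1) or a zero-divisor (gcd > 1). The number of units is φ(1910): factorise 1910 = 2 · 5 · 191, so φ(1910) = (2 − 1) · (5 − 1) · (191 − 1) = 1 · 4 · 190 = 760. The nonzero elements number 1910 − 1 = 1909. Hence the nonzero zero-divisors number 1909 − 760 = 1149.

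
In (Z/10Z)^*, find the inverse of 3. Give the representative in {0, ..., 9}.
Apply the extended Euclidean algorithm to (10, 3), tracking rows (r, s, t) with s·10 + t·3 = r. Each division r_prev = q·r_cur + r_new produces the new row as (previous row) − q·(current row):
  row A: (10, 1, 0)   [1·10 + 0·3 = 10]
  row B: (3, 0, 1)   [0·10 + 1·3 = 3]
  10 = 3·3 + 1   → row C = row A − 3·row B = (1, 1, −3)   [check: 1·10 − 3·3 = 1]
  3 = 3·1 + 0   → remainder 0, stop. gcd = 1 (last nonzero row C).
The gcd is 1, so 3 is invertible mod 10. The last nonzero row gives 1·10 − 3·3 = 1, so t = −3. So 3^(−1) ≡ −3 ≡ 7 (mod 10). Verify: 3 · 7 = 21 ≡ 1 (mod 10). ✓

Final answer: 3^(−1) ≡ 7 (mod 10)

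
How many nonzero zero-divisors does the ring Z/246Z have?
In Z/246Z each nonzero element is either a unit (gcd with 246 is 1) or a zero-divisor (gcd > 1). The number of units is φ(246): factorise 246 = 2 · 3 · 41, so φ(246) = (2 − 1) · (3 − 1) · (41 − 1) = 1 · 2 · 40 = 80. The nonzero elements number 246 − 1 = 245. Hence the nonzero zero-divisors number 245 − 80 = 165.

Final answer: Z/246Z has 165 nonzero zero-divisors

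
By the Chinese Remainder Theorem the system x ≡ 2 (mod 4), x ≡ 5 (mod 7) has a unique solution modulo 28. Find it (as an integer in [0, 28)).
The moduli 4, 7 are pairwise coprime, so by the CRT there is a unique solution mod 4·7 = 28.
Solve by successive substitution. Start with x ≡ 2 (mod 4).
  Combine with x ≡ 5 (mod 7): write x = 2 + 4·t and require 2 + 4·t ≡ 5 (mod 7), i.e. 4·t ≡ 5 − 2 ≡ 3 (mod 7). Since 4^(−1) ≡ 2 (mod 7), t ≡ 2·3 ≡ 6 (mod 7). So x ≡ 2 + 4·6 = 26 (mod 28).
Unique solution in [0, 28): x = 26.

Final answer: x ≡ 26 (mod 28); the representative in [0, 28) is 26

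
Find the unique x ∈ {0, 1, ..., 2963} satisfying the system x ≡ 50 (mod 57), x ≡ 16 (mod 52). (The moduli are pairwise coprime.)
The moduli 57, 52 are pairwise coprime, so by the CRT there is a unique solution mod 57·52 = 2964.
Solve by successive substitution. Start with x ≡ 50 (mod 57).
  Combine with x ≡ 16 (mod 52): write x = 50 + 57·t and require 50 + 57·t ≡ 16 (mod 52), i.e. 57·t ≡ 16 − 50 ≡ 18 (mod 52). Since 57^(−1) ≡ 21 (mod 52) (57 ≡ 5 (mod 52)), t ≡ 21·18 ≡ 14 (mod 52). So x ≡ 50 + 57·14 = 848 (mod 2964).
Unique solution in [0, 2964): x = 848.

Final answer: x ≡ 848 (mod 2964); the representative in [0, 2964) is 848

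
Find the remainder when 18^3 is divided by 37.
23

Use repeated squaring. Binary(3) = 11. Walk through the bits of the exponent 3 left-to-right: at each bit after the leading one, square the running value, then multiply by 18 if the bit is 1 (always reducing mod 37):
  bit 1 = 1 (leading): start with 18.
  bit 2 = 1: square 18^2 = 324 ≡ 28; bit is 1, so multiply 28·18 = 504 ≡ 23 (mod 37).
Final value: 18^3 ≡ 23 (mod 37).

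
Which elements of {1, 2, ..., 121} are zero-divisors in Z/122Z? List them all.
nonzero zero-divisors of Z/122Z = {2, 4, 6, 8, 10, 12, 14, 16, 18, 20, 22, 24, 26, 28, 30, 32, 34, 36, 38, 40, 42, 44, 46, 48, 50, 52, 54, 56, 58, 60, 61, 62, 64, 66, 68, 70, 72, 74, 76, 78, 80, 82, 84, 86, 88, 90, 92, 94, 96, 98, 100, 102, 104, 106, 108, 110, 112, 114, 116, 118, 120}

An element a ∈ Z/122Z (with a ≠ 0) is a zero-divisor iff gcd(a, 122) > 1 (because a is a unit precisely when gcd(a, n) = 1, and in Z/nZ every nonzero, non-unit element is a zero-divisor). Scan a = 1, ..., 121 and keep those with gcd(a, 122) > 1:
  gcd(2, 122) = 2, gcd(4, 122) = 2, gcd(6, 122) = 2, gcd(8, 122) = 2, gcd(10, 122) = 2, gcd(12, 122) = 2, gcd(14, 122) = 2, gcd(16, 122) = 2, gcd(18, 122) = 2, gcd(20, 122) = 2, gcd(22, 122) = 2, gcd(24, 122) = 2, gcd(26, 122) = 2, gcd(28, 122) = 2, gcd(30, 122) = 2, gcd(32, 122) = 2, gcd(34, 122) = 2, gcd(36, 122) = 2, gcd(38, 122) = 2, gcd(40, 122) = 2, gcd(42, 122) = 2, gcd(44, 122) = 2, gcd(46, 122) = 2, gcd(48, 122) = 2, gcd(50, 122) = 2, gcd(52, 122) = 2, gcd(54, 122) = 2, gcd(56, 122) = 2, gcd(58, 122) = 2, gcd(60, 122) = 2, gcd(61, 122) = 61, gcd(62, 122) = 2, gcd(64, 122) = 2, gcd(66, 122) = 2, gcd(68, 122) = 2, gcd(70, 122) = 2, gcd(72, 122) = 2, gcd(74, 122) = 2, gcd(76, 122) = 2, gcd(78, 122) = 2, gcd(80, 122) = 2, gcd(82, 122) = 2, gcd(84, 122) = 2, gcd(86, 122) = 2, gcd(88, 122) = 2, gcd(90, 122) = 2, gcd(92, 122) = 2, gcd(94, 122) = 2, gcd(96, 122) = 2, gcd(98, 122) = 2, gcd(100, 122) = 2, gcd(102, 122) = 2, gcd(104, 122) = 2, gcd(106, 122) = 2, gcd(108, 122) = 2, gcd(110, 122) = 2, gcd(112, 122) = 2, gcd(114, 122) = 2, gcd(116, 122) = 2, gcd(118, 122) = 2, gcd(120, 122) = 2.
All other a ∈ {1, ..., 121} have gcd(a, 122) = 1 and are units. So the nonzero zero-divisors are exactly the 61 values of a appearing in this scan.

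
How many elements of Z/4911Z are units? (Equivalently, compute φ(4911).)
Z/4911Z has φ(4911) = 3272 units

An element a ∈ Z/4911Z is a unit iff gcd(a, 4911) = 1, so the number of units is φ(4911). φ is multiplicative, with φ(p^e) = p^e − p^(e−1). Factorise 4911 = 3 · 1637. Then
  φ(4911) = (3 − 1) · (1637 − 1) = 2 · 1636 = 3272.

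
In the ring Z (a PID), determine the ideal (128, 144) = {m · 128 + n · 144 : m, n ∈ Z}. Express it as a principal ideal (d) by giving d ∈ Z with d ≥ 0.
(128, 144) = (16); d = 16

In the PID Z, (a, b) is generated by gcd(a, b). Compute gcd(144, 128) with the extended Euclidean algorithm, tracking rows (r, s, t) with s·144 + t·128 = r:
  row A: (144, 1, 0)   [1·144 + 0·128 = 144]
  row B: (128, 0, 1)   [0·144 + 1·128 = 128]
  144 = 1·128 + 16   → row C = row A − 1·row B = (16, 1, −1)   [check: 1·144 − 1·128 = 16]
  128 = 8·16 + 0   → remainder 0, stop. gcd = 16 (last nonzero row C).
So gcd(128, 144) = 16, with Bézout identity 1·144 − 1·128 = 16. Containment (⊇): the Bézout identity exhibits 16 as an element of (128, 144), giving (16) ⊆ (128, 144). Containment (⊆): since 16 | 128 and 16 | 144 (128 = 16·8, 144 = 16·9), every Z-linear combination of 128 and 144 is divisible by 16, so (128, 144) ⊆ (16). Therefore (128, 144) = (16), d = 16.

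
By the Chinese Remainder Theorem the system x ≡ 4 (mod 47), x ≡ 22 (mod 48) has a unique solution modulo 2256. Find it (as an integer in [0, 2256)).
The moduli 47, 48 are pairwise coprime, so by the CRT there is a unique solution mod 47·48 = 2256.
Solve by successive substitution. Start with x ≡ 4 (mod 47).
  Combine with x ≡ 22 (mod 48): write x = 4 + 47·t and require 4 + 47·t ≡ 22 (mod 48), i.e. 47·t ≡ 22 − 4 ≡ 18 (mod 48). Since 47^(−1) ≡ 47 (mod 48), t ≡ 47·18 ≡ 30 (mod 48). So x ≡ 4 + 47·30 = 1414 (mod 2256).
Unique solution in [0, 2256): x = 1414.

Final answer: x ≡ 1414 (mod 2256); the representative in [0, 2256) is 1414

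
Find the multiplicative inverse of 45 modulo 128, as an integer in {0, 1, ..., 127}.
Apply the extended Euclidean algorithm to (128, 45), tracking rows (r, s, t) with s·128 + t·45 = r. Each division r_prev = q·r_cur + r_new produces the new row as (previous row) − q·(current row):
  row A: (128, 1, 0)   [1·128 + 0·45 = 128]
  row B: (45, 0, 1)   [0·128 + 1·45 = 45]
  128 = 2·45 + 38   → row C = row A − 2·row B = (38, 1, −2)   [check: 1·128 − 2·45 = 38]
  45 = 1·38 + 7   → row D = row B − 1·row C = (7, −1, 3)   [check: −1·128 + 3·45 = 7]
  38 = 5·7 + 3   → row E = row C − 5·row D = (3, 6, −17)   [check: 6·128 − 17·45 = 3]
  7 = 2·3 + 1   → row F = row D − 2·row E = (1, −13, 37)   [check: −13·128 + 37·45 = 1]
  3 = 3·1 + 0   → remainder 0, stop. gcd = 1 (last nonzero row F).
The gcd is 1, so 45 is invertible mod 128. The last nonzero row gives −13·128 + 37·45 = 1, so t = 37. So 45^(−1) ≡ 37 (mod 128). Verify: 45 · 37 = 1665 ≡ 1 (mod 128). ✓

Final answer: 45^(−1) ≡ 37 (mod 128)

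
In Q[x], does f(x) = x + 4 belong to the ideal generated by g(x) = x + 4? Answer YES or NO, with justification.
YES

In Q[x] the ideal (g) consists of all multiples of g, so f ∈ (g) iff g | f, i.e. iff the remainder of f on division by g is 0. Divide f by g (g is monic, so eliminate the leading term of the running remainder at each step):
  leading term x: subtract (1)·g(x) = x + 4, leaving 0
The remainder is 0, so f(x) = g(x) · h(x) with h(x) = 1. Hence g | f, i.e. f ∈ (g).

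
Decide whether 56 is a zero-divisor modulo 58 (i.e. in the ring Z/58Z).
gcd(56, 58) = 2 > 1, so 56 is not a unit in Z/58Z. In Z/nZ every nonzero non-unit is a zero-divisor: explicitly, take b = 58/gcd = 29 ≠ 0 (mod 58); then 56·29 = 1624 = 28·58, i.e. 56·29 ≡ 0 (mod 58). So 56 is a zero-divisor.

Final answer: YES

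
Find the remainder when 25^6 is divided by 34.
Use repeated squaring. Binary(6) = 110. Walk through the bits of the exponent 6 left-to-right: at each bit after the leading one, square the running value, then multiply by 25 if the bit is 1 (always reducing mod 34):
  bit 1 = 1 (leading): start with 25.
  bit 2 = 1: square 25^2 = 625 ≡ 13; bit is 1, so multiply 13·25 = 325 ≡ 19 (mod 34).
  bit 3 = 0: square 19^2 = 361 ≡ 21 (mod 34).
Final value: 25^6 ≡ 21 (mod 34).

Final answer: 21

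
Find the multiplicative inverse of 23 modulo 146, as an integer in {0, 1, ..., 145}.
23^(−1) ≡ 127 (mod 146)

Apply the extended Euclidean algorithm to (146, 23), tracking rows (r, s, t) with s·146 + t·23 = r. Each division r_prev = q·r_cur + r_new produces the new row as (previous row) − q·(current row):
  row A: (146, 1, 0)   [1·146 + 0·23 = 146]
  row B: (23, 0, 1)   [0·146 + 1·23 = 23]
  146 = 6·23 + 8   → row C = row A − 6·row B = (8, 1, −6)   [check: 1·146 − 6·23 = 8]
  23 = 2·8 + 7   → row D = row B − 2·row C = (7, −2, 13)   [check: −2·146 + 13·23 = 7]
  8 = 1·7 + 1   → row E = row C − 1·row D = (1, 3, −19)   [check: 3·146 − 19·23 = 1]
  7 = 7·1 + 0   → remainder 0, stop. gcd = 1 (last nonzero row E).
The gcd is 1, so 23 is invertible mod 146. The last nonzero row gives 3·146 − 19·23 = 1, so t = −19. So 23^(−1) ≡ −19 ≡ 127 (mod 146). Verify: 23 · 127 = 2921 ≡ 1 (mod 146). ✓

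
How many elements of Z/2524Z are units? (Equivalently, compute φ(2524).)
Z/2524Z has φ(2524) = 1260 units

An element a ∈ Z/2524Z is a unit iff gcd(a, 2524) = 1, so the number of units is φ(2524). φ is multiplicative, with φ(p^e) = p^e − p^(e−1). Factorise 2524 = 2^2 · 631. Then
  φ(2524) = (2^2 − 2^1) · (631 − 1) = 2 · 630 = 1260.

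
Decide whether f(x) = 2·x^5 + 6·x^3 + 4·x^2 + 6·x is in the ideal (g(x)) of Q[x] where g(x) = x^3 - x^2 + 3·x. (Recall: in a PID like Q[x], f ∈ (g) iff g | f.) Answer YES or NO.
In Q[x] the ideal (g) consists of all multiples of g, so f ∈ (g) iff g | f, i.e. iff the remainder of f on division by g is 0. Divide f by g (g is monic, so eliminate the leading term of the running remainder at each step):
  leading term 2·x^5: subtract (2·x^2)·g(x) = 2·x^5 - 2·x^4 + 6·x^3, leaving 2·x^4 + 4·x^2 + 6·x
  leading term 2·x^4: subtract (2·x)·g(x) = 2·x^4 - 2·x^3 + 6·x^2, leaving 2·x^3 - 2·x^2 + 6·x
  leading term 2·x^3: subtract (2)·g(x) = 2·x^3 - 2·x^2 + 6·x, leaving 0
The remainder is 0, so f(x) = g(x) · h(x) with h(x) = 2·x^2 + 2·x + 2. Hence g | f, i.e. f ∈ (g).

Final answer: YES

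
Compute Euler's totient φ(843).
φ(843) = 560

φ is multiplicative, with φ(p^e) = p^e − p^(e−1). Factorise 843 = 3 · 281. Then
  φ(843) = (3 − 1) · (281 − 1) = 2 · 280 = 560.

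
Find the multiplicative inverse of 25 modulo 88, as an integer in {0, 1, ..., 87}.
Apply the extended Euclidean algorithm to (88, 25), tracking rows (r, s, t) with s·88 + t·25 = r. Each division r_prev = q·r_cur + r_new produces the new row as (previous row) − q·(current row):
  row A: (88, 1, 0)   [1·88 + 0·25 = 88]
  row B: (25, 0, 1)   [0·88 + 1·25 = 25]
  88 = 3·25 + 13   → row C = row A − 3·row B = (13, 1, −3)   [check: 1·88 − 3·25 = 13]
  25 = 1·13 + 12   → row D = row B − 1·row C = (12, −1, 4)   [check: −1·88 + 4·25 = 12]
  13 = 1·12 + 1   → row E = row C − 1·row D = (1, 2, −7)   [check: 2·88 − 7·25 = 1]
  12 = 12·1 + 0   → remainder 0, stop. gcd = 1 (last nonzero row E).
The gcd is 1, so 25 is invertible mod 88. The last nonzero row gives 2·88 − 7·25 = 1, so t = −7. So 25^(−1) ≡ −7 ≡ 81 (mod 88). Verify: 25 · 81 = 2025 ≡ 1 (mod 88). ✓

Final answer: 25^(−1) ≡ 81 (mod 88)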